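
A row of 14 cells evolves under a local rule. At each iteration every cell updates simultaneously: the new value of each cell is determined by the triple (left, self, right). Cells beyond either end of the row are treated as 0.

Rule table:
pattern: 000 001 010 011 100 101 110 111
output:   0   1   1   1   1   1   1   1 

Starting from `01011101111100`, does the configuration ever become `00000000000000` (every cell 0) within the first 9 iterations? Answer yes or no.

11111111111110
11111111111111
11111111111111  (fixed point — unchanged through iteration 9)
iteration 9 is 11111111111111, still not uniform 0

no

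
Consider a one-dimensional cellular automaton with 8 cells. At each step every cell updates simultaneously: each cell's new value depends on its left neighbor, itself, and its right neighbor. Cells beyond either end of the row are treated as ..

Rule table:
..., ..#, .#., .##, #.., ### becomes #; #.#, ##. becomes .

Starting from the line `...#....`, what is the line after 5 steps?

####.###

########
#######.
######.#
#####..#
####.###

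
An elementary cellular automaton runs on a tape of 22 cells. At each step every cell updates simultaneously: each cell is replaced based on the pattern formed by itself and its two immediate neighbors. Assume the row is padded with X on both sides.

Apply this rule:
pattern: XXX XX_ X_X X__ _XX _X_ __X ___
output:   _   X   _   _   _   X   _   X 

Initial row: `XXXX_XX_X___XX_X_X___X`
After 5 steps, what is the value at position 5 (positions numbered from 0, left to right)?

___X__X_X_X__X_X_X_X__
_X_X__X_X_X__X_X_X_X__
_X_X__X_X_X__X_X_X_X__  (fixed point — unchanged through step 5)
position 5 holds _

_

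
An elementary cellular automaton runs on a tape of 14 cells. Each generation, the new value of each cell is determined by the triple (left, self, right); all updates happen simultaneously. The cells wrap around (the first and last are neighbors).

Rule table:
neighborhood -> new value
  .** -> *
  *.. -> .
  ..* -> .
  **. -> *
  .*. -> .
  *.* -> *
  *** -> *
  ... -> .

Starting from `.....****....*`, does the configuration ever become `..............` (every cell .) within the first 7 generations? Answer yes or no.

.....****.....
.....****.....  (fixed point — unchanged through generation 7)
generation 7 is .....****....., still not uniform .

no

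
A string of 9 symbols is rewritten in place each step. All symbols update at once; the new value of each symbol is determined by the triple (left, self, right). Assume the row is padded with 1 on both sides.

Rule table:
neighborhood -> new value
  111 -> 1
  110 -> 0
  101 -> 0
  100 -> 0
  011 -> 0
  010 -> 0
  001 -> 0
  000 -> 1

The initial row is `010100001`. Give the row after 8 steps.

011111110

000001100
011100000
001001110
000000100
011110000
001100110
000000000
011111110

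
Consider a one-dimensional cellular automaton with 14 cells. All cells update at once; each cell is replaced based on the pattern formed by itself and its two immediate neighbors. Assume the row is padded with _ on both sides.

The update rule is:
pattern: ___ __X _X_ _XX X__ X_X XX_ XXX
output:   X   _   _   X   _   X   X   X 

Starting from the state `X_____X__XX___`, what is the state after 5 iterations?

__XXX____XX_XX
X_XXX_XX_XXXXX
_XXXXXXXXXXXXX
_XXXXXXXXXXXXX  (fixed point — unchanged through iteration 5)

_XXXXXXXXXXXXX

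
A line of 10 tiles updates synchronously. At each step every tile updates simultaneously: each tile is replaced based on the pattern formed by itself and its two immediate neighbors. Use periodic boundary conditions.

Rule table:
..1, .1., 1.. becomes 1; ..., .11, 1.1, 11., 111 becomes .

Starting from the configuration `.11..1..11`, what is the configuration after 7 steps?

step 1: ...11111..
step 2: ..1.....1.
step 3: .111...111
step 4: ....1.1...
step 5: ...11.11..
step 6: ..1.....1.  (repeats step 2; period 4)
step 7: .111...111

.111...111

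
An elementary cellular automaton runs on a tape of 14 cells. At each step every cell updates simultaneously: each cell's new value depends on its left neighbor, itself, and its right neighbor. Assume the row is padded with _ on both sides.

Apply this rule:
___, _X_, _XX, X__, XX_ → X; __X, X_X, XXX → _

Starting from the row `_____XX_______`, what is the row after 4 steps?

step 1: XXXX_XXXXXXXXX
step 2: X__X_X_______X
step 3: XX_X_XXXXXXX_X
step 4: XX_X_X_____X_X

XX_X_X_____X_X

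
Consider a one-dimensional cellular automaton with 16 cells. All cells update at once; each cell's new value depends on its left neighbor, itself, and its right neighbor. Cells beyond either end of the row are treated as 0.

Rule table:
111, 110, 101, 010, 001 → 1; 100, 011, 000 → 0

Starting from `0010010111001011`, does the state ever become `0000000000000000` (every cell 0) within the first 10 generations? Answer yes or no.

0110111011011101
1011011101101111
1101101110110111
0110110111011011
1011011011101101
1101101101110111
0110110110111011
1011011011011101
1101101101101111
0110110110110111
generation 10 is 0110110110110111, still not uniform 0

no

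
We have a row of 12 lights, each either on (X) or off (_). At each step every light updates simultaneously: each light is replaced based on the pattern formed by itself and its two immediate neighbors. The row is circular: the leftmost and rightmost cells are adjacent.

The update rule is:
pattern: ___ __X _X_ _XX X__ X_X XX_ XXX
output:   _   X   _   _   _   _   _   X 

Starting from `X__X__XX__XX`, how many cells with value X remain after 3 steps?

__X__X___X_X
_X__X___X___
X__X___X____
count of X: 3

3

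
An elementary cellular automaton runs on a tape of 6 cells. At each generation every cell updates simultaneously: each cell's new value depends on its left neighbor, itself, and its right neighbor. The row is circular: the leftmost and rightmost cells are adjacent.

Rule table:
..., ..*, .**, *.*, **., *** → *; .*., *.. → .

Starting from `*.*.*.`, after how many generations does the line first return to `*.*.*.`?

2

generation 1: .*.*.*
generation 2: *.*.*.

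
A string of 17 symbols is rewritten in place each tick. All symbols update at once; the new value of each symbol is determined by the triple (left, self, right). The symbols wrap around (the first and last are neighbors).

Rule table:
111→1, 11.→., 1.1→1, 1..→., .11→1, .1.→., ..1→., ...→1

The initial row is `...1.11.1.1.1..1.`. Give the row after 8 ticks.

11..11.1.1.1.....
1...1.1.1.1..111.
..1..1.1.1...11.1
......1.1..1.1.1.
11111..1....1.1..
1111.....11..1...
111..111.1.....1.
11...11.1..111..1

11...11.1..111..1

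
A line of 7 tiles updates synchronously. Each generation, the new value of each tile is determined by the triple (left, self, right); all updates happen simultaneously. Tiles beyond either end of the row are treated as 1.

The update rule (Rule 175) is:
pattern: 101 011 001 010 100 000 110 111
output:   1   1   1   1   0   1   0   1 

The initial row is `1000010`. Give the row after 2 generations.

0111111

0011111
0111111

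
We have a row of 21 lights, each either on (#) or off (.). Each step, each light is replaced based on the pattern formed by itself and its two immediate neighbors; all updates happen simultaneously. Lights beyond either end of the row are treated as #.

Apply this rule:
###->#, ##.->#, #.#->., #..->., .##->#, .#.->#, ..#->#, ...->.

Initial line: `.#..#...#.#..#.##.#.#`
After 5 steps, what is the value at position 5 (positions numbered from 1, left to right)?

#

.#.##..##.#.##.##.#.#
.#.##.###.#.##.##.#.#
.#.##.###.#.##.##.#.#  (fixed point — unchanged through step 5)
position 5 holds #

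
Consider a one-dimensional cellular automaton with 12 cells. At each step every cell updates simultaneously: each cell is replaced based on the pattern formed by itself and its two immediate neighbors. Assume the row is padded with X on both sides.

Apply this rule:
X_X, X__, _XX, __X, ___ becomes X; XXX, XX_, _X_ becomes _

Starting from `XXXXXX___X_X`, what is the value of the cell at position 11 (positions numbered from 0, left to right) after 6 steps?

______XXX_XX
XXXXXXX__XX_
_______XXX_X
XXXXXXXX__XX
________XXX_
XXXXXXXXX__X
position 11 holds X

X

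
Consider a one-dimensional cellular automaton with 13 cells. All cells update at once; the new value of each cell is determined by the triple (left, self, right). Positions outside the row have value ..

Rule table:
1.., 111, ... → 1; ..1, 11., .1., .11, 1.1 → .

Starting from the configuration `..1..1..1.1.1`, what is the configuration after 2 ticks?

.1..1..111111

tick 1: 1..1..1......
tick 2: .1..1..111111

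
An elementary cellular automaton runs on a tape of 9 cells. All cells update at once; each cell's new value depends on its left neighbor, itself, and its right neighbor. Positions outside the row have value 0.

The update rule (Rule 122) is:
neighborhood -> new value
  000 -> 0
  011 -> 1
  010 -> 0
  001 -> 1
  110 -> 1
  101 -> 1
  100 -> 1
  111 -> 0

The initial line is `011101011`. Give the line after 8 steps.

011110111

step 1: 110110111
step 2: 111111101
step 3: 100000110
step 4: 010001111
step 5: 101011001
step 6: 010111110
step 7: 101100011
step 8: 011110111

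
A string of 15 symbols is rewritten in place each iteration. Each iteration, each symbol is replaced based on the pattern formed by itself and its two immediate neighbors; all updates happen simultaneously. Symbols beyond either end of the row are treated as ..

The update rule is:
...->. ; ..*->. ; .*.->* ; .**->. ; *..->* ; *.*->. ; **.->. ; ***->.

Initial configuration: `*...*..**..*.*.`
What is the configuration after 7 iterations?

......**...**..

**..**...*.*.**
..*...*..*.*...
..**..**.*.**..
....*....*...*.
....**...**..**
......*....*...
......**...**..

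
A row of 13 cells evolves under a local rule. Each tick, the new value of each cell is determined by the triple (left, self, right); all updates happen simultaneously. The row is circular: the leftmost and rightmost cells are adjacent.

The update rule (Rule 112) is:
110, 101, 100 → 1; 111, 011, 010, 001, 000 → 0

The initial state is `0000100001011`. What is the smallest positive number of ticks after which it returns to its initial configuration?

tick 1: 1000010000101
tick 2: 1100001000010
tick 3: 0110000100001
tick 4: 1011000010000
tick 5: 0101100001000
tick 6: 0010110000100
tick 7: 0001011000010
tick 8: 0000101100001
tick 9: 1000010110000
tick 10: 0100001011000
tick 11: 0010000101100
tick 12: 0001000010110
tick 13: 0000100001011

13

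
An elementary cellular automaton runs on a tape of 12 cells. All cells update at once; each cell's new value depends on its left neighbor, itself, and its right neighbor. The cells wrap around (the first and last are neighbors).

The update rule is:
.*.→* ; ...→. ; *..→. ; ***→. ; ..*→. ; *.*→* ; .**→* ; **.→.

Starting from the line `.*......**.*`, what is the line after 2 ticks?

........***.

**......*.**
........***.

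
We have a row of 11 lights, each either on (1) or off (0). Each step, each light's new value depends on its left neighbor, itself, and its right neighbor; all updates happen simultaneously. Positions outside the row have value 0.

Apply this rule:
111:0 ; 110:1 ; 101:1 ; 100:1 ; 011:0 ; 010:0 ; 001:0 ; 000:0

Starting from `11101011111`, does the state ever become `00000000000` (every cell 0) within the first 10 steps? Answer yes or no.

yes

00110100001
00011010000
00001101000
00000110100
00000011010
00000001101
00000000110
00000000011
00000000001
00000000000
all cells are 0 at step 10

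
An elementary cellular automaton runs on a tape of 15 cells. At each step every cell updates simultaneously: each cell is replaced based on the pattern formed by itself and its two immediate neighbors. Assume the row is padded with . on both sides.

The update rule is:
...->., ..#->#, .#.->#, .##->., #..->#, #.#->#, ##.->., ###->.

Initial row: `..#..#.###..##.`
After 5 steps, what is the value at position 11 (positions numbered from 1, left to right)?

.

.######...##..#
#......#.#..###
##....######...
..#..#......#..
.######....###.
position 11 holds .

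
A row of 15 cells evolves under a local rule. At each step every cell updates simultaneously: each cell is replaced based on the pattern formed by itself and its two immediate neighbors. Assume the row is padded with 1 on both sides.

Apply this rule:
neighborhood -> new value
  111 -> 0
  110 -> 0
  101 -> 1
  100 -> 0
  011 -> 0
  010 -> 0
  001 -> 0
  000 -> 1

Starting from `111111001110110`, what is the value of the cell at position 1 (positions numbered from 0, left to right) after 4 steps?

0

000000000001001
011111111100000
100000000001110
001111111100001
position 1 holds 0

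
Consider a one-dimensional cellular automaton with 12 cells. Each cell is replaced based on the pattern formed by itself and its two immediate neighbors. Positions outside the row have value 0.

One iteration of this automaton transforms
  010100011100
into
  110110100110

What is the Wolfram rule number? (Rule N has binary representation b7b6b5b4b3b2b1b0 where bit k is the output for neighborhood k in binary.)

position 8: 111 → 0  (bit 7 = 0)
position 9: 110 → 1  (bit 6 = 1)
position 2: 101 → 0  (bit 5 = 0)
position 4: 100 → 1  (bit 4 = 1)
position 7: 011 → 0  (bit 3 = 0)
position 1: 010 → 1  (bit 2 = 1)
position 0: 001 → 1  (bit 1 = 1)
position 5: 000 → 0  (bit 0 = 0)
bits b7..b0 = 01010110 = 86

86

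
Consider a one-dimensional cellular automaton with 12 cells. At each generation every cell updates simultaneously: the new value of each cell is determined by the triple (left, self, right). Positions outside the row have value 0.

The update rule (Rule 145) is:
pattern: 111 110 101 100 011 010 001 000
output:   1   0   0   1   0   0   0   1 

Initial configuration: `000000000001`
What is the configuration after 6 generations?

001000110001

111111111100
011111111011
001111110000
100111101111
010011000110
001000110001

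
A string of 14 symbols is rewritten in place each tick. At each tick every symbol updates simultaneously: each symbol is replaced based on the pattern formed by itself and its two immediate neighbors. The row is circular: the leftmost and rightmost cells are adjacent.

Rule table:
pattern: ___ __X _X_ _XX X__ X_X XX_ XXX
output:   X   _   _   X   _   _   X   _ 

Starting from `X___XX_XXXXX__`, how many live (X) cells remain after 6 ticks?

__X_XX_X___X__
X___XX___X___X
X_X_XX_X___X_X
X___XX___X___X  (repeats tick 2; period 2)
tick 6: X___XX___X___X
count of X: 5

5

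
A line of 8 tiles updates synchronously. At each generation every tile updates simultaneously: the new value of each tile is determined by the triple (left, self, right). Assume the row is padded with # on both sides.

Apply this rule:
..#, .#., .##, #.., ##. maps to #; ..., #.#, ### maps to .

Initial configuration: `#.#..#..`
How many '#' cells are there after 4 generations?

#.######
#.#.....
#.##...#
#.###.##
count of #: 6

6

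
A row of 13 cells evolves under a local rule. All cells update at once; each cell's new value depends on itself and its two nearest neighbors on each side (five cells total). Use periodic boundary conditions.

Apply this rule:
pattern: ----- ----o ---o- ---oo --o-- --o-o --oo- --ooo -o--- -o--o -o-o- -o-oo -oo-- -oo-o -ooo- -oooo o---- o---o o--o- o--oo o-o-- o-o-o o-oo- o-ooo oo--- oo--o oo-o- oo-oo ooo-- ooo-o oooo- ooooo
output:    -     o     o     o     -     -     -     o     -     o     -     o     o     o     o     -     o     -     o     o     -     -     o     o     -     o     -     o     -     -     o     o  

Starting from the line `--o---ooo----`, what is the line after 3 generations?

--oooo-oooooo

oo---ooo--o--
-o--ooo-oo-oo
--oooo-oooooo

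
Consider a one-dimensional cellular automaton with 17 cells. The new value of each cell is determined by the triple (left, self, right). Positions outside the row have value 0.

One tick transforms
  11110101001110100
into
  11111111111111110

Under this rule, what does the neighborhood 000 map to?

0

At position 16 the neighborhood is 000; the next row has 0 there.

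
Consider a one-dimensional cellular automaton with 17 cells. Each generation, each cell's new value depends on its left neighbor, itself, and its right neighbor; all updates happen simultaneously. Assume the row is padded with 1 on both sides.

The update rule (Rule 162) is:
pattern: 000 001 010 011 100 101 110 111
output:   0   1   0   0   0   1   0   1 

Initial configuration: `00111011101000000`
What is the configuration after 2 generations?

01010101010000001
10101010100000010

10101010100000010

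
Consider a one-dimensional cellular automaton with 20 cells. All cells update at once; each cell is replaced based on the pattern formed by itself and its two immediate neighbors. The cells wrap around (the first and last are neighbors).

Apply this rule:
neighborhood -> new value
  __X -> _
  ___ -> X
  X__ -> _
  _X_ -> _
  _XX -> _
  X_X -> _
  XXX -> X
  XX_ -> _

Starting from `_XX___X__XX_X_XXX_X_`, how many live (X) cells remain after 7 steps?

8

____X__________X____
XXX___XXXXXXXX___XXX
XX__X__XXXXXX__X__XX
X_______XXXX_______X
__XXXXX__XX__XXXXX__
X__XXX________XXX__X
____X__XXXXXX__X____
count of X: 8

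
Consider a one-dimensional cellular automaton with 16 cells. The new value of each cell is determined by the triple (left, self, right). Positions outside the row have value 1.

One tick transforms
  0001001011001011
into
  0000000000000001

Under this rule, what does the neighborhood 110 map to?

At position 9 the neighborhood is 110; the next row has 0 there.

0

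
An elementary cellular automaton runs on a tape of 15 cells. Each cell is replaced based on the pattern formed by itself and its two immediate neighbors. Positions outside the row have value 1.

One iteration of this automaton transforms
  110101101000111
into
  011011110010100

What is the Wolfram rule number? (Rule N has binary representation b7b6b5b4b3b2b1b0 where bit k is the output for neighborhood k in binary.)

position 0: 111 → 0  (bit 7 = 0)
position 1: 110 → 1  (bit 6 = 1)
position 2: 101 → 1  (bit 5 = 1)
position 9: 100 → 0  (bit 4 = 0)
position 5: 011 → 1  (bit 3 = 1)
position 3: 010 → 0  (bit 2 = 0)
position 11: 001 → 0  (bit 1 = 0)
position 10: 000 → 1  (bit 0 = 1)
bits b7..b0 = 01101001 = 105

105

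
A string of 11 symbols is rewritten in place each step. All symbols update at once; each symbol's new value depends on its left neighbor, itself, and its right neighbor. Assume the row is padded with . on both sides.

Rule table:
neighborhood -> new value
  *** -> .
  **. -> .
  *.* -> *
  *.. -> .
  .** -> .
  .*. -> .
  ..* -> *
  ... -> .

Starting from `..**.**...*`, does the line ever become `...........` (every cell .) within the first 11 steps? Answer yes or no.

yes

.*..*....*.
*..*....*..
..*....*...
.*....*....
*....*.....
....*......
...*.......
..*........
.*.........
*..........
...........
all cells are . at step 11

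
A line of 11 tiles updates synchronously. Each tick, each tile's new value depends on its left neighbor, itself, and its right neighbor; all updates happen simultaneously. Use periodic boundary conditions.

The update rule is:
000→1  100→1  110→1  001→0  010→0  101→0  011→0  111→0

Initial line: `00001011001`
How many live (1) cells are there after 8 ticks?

tick 1: 11100001100
tick 2: 00111100110
tick 3: 10000110011
tick 4: 11110011000
tick 5: 00011001110
tick 6: 11001100011
tick 7: 01100111000
tick 8: 00110001111
count of 1: 6

6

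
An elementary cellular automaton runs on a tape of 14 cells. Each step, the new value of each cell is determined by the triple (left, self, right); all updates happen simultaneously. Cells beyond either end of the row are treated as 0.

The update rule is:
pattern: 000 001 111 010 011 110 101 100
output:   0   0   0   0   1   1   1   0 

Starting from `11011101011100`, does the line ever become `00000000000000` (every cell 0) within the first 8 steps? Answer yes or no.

yes

11110110110100
10011111111000
00010000001000
00000000000000
all cells are 0 at step 4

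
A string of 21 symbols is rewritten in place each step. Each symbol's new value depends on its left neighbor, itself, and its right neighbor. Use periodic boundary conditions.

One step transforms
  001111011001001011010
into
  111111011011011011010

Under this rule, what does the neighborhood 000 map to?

1

At position 0 the neighborhood is 000; the next row has 1 there.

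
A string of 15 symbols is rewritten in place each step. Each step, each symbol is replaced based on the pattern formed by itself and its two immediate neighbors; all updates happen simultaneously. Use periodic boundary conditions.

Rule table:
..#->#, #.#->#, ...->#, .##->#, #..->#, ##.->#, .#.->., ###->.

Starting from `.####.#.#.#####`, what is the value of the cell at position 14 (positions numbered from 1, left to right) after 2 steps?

step 1: ##..##.#.##...#
step 2: .######.#######
position 14 holds #

#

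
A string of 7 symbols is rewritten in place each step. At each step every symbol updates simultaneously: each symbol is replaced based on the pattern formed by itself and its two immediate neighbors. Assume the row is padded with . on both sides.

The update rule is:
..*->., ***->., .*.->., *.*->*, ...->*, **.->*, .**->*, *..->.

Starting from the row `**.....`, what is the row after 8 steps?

**.....

**.****
****..*
*..*...
.....**
****.**
*..****
...*..*
**.....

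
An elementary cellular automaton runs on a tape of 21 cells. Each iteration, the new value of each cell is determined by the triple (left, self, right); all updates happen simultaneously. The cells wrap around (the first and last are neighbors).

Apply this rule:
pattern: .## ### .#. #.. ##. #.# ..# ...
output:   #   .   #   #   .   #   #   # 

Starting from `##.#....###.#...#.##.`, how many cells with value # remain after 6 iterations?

7

#.#######..########.#
.##......###.......##
##.#######..########.
#.##......###.......#
.##.#######..########
##.##......###.......
count of #: 7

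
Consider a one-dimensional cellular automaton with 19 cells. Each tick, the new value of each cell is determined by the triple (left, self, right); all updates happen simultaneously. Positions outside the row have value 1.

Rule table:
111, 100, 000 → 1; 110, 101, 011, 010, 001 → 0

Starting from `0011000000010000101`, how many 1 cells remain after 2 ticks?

tick 1: 1000111111001110000
tick 2: 0110011110100101110
count of 1: 11

11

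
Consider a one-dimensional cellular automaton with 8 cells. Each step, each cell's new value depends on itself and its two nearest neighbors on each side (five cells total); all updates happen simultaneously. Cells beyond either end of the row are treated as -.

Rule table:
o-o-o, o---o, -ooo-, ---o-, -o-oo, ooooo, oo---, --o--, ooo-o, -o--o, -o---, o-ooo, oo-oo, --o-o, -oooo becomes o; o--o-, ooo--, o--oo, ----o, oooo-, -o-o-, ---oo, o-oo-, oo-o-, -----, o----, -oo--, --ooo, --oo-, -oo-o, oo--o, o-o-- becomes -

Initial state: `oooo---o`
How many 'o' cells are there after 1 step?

-o--oooo
count of o: 5

5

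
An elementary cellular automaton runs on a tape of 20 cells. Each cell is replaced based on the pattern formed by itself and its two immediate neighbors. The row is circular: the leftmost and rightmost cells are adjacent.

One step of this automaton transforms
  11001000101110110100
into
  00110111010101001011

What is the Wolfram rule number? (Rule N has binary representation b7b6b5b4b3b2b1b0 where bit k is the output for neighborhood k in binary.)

position 11: 111 → 1  (bit 7 = 1)
position 1: 110 → 0  (bit 6 = 0)
position 9: 101 → 1  (bit 5 = 1)
position 2: 100 → 1  (bit 4 = 1)
position 0: 011 → 0  (bit 3 = 0)
position 4: 010 → 0  (bit 2 = 0)
position 3: 001 → 1  (bit 1 = 1)
position 6: 000 → 1  (bit 0 = 1)
bits b7..b0 = 10110011 = 179

179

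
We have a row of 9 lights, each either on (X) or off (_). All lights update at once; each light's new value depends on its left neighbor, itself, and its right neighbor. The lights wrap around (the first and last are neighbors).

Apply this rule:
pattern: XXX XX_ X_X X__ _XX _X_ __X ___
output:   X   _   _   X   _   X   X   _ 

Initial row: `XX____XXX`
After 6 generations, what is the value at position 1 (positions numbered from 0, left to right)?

X_X__X_XX
__XXXX__X
XX_XX_XXX
X______XX
_X____X_X
_XX__XX_X
position 1 holds X

X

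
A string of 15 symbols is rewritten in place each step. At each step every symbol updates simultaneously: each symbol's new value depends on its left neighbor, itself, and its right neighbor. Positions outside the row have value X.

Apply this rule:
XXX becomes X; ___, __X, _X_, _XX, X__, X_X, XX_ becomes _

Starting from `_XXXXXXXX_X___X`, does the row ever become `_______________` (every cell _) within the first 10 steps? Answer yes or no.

step 1: __XXXXXX_______
step 2: ___XXXX________
step 3: ____XX_________
step 4: _______________
all cells are _ at step 4

yes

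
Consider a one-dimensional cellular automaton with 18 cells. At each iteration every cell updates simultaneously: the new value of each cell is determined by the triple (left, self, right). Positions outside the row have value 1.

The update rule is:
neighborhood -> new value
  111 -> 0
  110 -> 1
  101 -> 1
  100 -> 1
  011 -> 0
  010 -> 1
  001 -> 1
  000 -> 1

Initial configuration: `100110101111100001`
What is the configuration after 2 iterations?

001100011111000011

111011110000111110
001100011111000011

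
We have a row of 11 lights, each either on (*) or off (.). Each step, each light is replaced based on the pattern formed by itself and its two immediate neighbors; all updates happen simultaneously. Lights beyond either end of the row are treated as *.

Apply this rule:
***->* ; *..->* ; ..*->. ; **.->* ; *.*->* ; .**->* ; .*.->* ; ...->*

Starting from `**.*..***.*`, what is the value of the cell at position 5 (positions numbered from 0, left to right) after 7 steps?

*

step 1: *****.*****
step 2: ***********
step 3: ***********  (fixed point — unchanged through step 7)
position 5 holds *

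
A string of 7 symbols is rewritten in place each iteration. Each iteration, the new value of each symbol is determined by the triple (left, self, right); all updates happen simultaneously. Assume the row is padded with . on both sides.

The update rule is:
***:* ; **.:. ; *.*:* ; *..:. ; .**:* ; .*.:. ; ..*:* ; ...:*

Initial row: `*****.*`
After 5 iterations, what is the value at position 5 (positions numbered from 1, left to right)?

*

iteration 1: ****.*.
iteration 2: ***.*..
iteration 3: **.*..*
iteration 4: *.*..*.
iteration 5: .*..*..
position 5 holds *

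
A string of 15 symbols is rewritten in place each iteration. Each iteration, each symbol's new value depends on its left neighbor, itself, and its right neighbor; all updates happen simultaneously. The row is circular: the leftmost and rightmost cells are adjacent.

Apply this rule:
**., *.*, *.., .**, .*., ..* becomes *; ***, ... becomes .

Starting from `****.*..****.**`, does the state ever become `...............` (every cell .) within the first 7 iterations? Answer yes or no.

...******..***.
..**....****.**
*****..**..****
....********...
...**......**..
..****....****.
.**..**..**..**
iteration 7 is .**..**..**..**, still not uniform .

no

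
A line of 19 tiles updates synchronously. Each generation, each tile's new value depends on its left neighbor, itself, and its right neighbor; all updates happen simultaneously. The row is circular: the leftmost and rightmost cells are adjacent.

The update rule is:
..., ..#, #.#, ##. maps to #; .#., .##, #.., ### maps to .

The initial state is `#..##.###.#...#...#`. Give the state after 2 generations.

#.#.##..##..##..##.
.#.#.#.#.#.#.#.#.##

.#.#.#.#.#.#.#.#.##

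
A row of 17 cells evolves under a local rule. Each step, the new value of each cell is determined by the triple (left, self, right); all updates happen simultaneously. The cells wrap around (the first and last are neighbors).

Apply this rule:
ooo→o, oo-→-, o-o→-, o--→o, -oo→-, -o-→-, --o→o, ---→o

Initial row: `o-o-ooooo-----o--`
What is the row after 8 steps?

-----ooo-ooooo-oo
ooooo-o---ooo----
-ooo---ooo-o-oooo
--o-ooo-o-----oo-
oo---o---ooooo--o
o-ooo-ooo-ooo-oo-
---o---o---o-----
ooo-ooo-ooo-ooooo

ooo-ooo-ooo-ooooo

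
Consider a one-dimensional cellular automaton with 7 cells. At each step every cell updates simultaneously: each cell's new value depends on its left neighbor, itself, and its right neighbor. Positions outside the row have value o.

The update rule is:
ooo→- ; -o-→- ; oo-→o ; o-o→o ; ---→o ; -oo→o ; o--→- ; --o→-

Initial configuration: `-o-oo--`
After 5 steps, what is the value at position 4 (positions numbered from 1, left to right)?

o-ooo--
ooo-o--
--oo---
--oo-o-
--ooo-o
position 4 holds o

o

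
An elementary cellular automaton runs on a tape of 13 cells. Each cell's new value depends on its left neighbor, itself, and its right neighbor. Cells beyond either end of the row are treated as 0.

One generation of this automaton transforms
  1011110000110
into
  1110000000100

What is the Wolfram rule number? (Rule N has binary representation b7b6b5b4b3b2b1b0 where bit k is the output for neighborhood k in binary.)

position 3: 111 → 0  (bit 7 = 0)
position 5: 110 → 0  (bit 6 = 0)
position 1: 101 → 1  (bit 5 = 1)
position 6: 100 → 0  (bit 4 = 0)
position 2: 011 → 1  (bit 3 = 1)
position 0: 010 → 1  (bit 2 = 1)
position 9: 001 → 0  (bit 1 = 0)
position 7: 000 → 0  (bit 0 = 0)
bits b7..b0 = 00101100 = 44

44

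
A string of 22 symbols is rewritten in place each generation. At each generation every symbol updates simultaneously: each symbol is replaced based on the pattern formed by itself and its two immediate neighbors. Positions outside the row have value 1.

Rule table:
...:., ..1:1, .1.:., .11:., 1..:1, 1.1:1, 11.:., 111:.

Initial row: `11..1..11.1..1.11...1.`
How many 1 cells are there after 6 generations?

..11.11..1.11.1..1.1.1
11..1..11.1..1.11.1.1.
..11.11..1.11.1..1.1.1  (repeats generation 1; period 2)
generation 6: 11..1..11.1..1.11.1.1.
count of 1: 11

11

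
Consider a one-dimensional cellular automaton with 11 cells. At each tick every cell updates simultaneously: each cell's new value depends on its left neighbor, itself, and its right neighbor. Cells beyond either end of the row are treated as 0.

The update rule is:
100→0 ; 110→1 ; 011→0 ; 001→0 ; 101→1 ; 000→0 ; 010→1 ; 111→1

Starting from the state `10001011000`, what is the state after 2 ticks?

10000111000

10001101000
10000111000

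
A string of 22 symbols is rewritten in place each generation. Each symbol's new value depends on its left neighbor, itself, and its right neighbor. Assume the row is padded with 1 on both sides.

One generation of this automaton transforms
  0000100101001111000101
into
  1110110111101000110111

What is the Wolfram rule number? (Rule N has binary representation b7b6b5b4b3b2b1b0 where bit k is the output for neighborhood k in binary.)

61

position 13: 111 → 0  (bit 7 = 0)
position 15: 110 → 0  (bit 6 = 0)
position 8: 101 → 1  (bit 5 = 1)
position 0: 100 → 1  (bit 4 = 1)
position 12: 011 → 1  (bit 3 = 1)
position 4: 010 → 1  (bit 2 = 1)
position 3: 001 → 0  (bit 1 = 0)
position 1: 000 → 1  (bit 0 = 1)
bits b7..b0 = 00111101 = 61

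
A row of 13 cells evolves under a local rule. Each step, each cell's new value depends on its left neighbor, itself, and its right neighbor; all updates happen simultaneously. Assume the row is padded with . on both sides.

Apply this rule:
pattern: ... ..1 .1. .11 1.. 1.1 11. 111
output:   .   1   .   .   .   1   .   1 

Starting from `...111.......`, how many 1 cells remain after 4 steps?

..1.1........
.1.1.........
1.1..........
.1...........
count of 1: 1

1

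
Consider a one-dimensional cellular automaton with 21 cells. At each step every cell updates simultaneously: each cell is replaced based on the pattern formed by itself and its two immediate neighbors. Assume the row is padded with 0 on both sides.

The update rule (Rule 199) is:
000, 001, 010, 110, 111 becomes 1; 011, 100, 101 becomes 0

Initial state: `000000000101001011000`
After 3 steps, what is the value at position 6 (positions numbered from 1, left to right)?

1

step 1: 111111111101011001011
step 2: 011111111101001011001
step 3: 101111111101011001011
position 6 holds 1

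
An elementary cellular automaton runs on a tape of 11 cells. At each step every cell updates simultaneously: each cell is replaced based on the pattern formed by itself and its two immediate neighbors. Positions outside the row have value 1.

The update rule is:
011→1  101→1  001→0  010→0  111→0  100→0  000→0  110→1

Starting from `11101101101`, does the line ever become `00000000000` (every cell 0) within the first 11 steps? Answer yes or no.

00111111111
00100000000
00000000000
all cells are 0 at step 3

yes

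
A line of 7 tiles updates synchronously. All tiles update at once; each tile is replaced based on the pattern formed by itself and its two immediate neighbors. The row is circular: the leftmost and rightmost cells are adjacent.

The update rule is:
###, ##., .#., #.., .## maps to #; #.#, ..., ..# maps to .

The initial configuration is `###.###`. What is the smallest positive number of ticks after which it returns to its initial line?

tick 1: ###.###

1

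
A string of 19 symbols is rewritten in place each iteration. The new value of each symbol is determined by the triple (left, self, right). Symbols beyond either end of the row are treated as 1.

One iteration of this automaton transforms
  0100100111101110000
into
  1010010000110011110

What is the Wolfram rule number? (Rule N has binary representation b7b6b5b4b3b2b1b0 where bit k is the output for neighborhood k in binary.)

position 8: 111 → 0  (bit 7 = 0)
position 10: 110 → 1  (bit 6 = 1)
position 0: 101 → 1  (bit 5 = 1)
position 2: 100 → 1  (bit 4 = 1)
position 7: 011 → 0  (bit 3 = 0)
position 1: 010 → 0  (bit 2 = 0)
position 3: 001 → 0  (bit 1 = 0)
position 16: 000 → 1  (bit 0 = 1)
bits b7..b0 = 01110001 = 113

113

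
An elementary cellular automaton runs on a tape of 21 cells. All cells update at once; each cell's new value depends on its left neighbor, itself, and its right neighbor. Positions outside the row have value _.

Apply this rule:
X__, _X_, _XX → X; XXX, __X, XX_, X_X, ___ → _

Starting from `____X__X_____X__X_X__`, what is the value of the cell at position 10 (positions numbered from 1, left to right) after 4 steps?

step 1: ____XX_XX____XX_X_XX_
step 2: ____X__X_X___X__X_X_X
step 3: ____XX_X_XX__XX_X_X_X
step 4: ____X__X_X_X_X__X_X_X
position 10 holds X

X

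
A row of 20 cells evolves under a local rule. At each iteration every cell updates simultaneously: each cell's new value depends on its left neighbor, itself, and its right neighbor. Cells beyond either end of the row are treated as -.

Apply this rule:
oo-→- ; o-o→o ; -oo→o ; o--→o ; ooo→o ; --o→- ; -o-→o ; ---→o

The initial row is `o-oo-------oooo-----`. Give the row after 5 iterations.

ooo-oooooo-ooo-ooooo
oo-oooooo-ooo-ooooo-
o-oooooo-ooo-ooooo-o
ooooooo-ooo-ooooo-oo
oooooo-ooo-ooooo-oo-

oooooo-ooo-ooooo-oo-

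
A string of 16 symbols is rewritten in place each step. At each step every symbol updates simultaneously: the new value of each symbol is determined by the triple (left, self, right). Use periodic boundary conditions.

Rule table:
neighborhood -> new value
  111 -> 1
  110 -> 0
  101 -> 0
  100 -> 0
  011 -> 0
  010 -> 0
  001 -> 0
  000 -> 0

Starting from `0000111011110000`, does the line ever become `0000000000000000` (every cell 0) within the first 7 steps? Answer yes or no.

0000010001100000
0000000000000000
all cells are 0 at step 2

yes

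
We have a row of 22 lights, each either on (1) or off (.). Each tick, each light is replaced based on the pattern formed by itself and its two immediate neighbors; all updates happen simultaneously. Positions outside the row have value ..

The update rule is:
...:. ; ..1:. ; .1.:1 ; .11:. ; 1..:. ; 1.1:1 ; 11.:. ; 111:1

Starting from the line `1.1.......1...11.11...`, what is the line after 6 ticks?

tick 1: 111.......1.....1.....
tick 2: .1........1.....1.....
tick 3: .1........1.....1.....  (fixed point — unchanged through tick 6)

.1........1.....1.....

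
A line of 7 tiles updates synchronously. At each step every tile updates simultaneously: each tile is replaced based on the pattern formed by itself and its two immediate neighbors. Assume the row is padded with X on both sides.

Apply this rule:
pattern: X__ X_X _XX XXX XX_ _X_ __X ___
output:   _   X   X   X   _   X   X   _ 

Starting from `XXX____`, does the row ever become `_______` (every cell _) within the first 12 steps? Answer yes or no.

no

XX____X
X____XX
____XXX
___XXXX
__XXXXX
_XXXXXX
XXXXXXX
XXXXXXX  (fixed point — unchanged through step 12)
step 12 is XXXXXXX, still not uniform _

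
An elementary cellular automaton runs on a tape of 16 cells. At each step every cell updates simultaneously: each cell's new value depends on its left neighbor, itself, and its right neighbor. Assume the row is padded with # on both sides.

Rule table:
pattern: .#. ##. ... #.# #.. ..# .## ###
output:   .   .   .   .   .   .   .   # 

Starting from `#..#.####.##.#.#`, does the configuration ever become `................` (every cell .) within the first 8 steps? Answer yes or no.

yes

......##........
................
all cells are . at step 2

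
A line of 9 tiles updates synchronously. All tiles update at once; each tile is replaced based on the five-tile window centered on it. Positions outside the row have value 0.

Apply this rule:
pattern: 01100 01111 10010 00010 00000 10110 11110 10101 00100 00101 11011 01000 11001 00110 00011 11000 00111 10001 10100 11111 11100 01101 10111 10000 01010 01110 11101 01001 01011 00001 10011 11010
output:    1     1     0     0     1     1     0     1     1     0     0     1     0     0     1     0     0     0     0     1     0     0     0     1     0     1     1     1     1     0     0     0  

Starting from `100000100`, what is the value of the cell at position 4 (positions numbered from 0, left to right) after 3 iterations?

111100111
010000010
011110011
position 4 holds 1

1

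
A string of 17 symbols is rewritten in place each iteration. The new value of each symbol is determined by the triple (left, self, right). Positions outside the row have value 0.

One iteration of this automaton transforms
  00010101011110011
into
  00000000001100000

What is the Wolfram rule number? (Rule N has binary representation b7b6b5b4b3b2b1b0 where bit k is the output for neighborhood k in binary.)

position 10: 111 → 1  (bit 7 = 1)
position 12: 110 → 0  (bit 6 = 0)
position 4: 101 → 0  (bit 5 = 0)
position 13: 100 → 0  (bit 4 = 0)
position 9: 011 → 0  (bit 3 = 0)
position 3: 010 → 0  (bit 2 = 0)
position 2: 001 → 0  (bit 1 = 0)
position 0: 000 → 0  (bit 0 = 0)
bits b7..b0 = 10000000 = 128

128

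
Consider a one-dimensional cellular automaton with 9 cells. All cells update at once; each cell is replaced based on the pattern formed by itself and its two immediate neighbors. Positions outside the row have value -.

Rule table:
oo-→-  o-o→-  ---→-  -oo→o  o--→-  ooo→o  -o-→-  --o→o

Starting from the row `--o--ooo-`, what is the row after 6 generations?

oo-------

-o--ooo--
o--ooo---
--ooo----
-ooo-----
ooo------
oo-------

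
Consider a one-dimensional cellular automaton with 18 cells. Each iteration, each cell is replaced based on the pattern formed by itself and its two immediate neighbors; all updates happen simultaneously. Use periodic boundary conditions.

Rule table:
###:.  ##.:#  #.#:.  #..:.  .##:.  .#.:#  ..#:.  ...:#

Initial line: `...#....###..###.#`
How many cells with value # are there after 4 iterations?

8

iteration 1: .#.#.##...#....#.#
iteration 2: .#.#..#.#.#.##.#.#
iteration 3: .#.#..#.#.#..#.#.#
iteration 4: .#.#..#.#.#..#.#.#
count of #: 8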